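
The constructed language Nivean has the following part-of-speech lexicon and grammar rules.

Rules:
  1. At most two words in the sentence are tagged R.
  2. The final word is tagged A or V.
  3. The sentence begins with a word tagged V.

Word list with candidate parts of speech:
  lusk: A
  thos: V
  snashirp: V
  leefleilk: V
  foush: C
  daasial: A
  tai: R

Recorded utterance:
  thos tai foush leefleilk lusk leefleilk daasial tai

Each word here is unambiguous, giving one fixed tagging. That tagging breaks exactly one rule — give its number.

2

Fixed tagging: V R C V A V A R.
Checking each rule: R1 pass, R2 fail, R3 pass.
Only rule 2 fails.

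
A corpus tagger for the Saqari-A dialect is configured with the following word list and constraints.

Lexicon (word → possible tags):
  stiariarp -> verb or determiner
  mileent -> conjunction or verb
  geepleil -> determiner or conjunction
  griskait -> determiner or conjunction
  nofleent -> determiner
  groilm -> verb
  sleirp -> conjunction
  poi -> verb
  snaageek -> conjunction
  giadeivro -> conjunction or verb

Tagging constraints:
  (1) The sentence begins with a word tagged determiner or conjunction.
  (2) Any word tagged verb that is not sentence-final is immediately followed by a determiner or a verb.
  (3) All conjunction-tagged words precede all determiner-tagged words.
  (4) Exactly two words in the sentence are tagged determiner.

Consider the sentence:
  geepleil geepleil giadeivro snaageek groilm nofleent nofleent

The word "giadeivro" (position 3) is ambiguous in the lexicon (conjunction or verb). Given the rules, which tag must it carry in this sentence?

conjunction

Candidates per position — 1:geepleil {determiner,conjunction}; 2:geepleil {determiner,conjunction}; 3:giadeivro {conjunction,verb}; 4:snaageek {conjunction}; 5:groilm {verb}; 6:nofleent {determiner}; 7:nofleent {determiner}.
Position 1: tagging it determiner would leave rule 3 unsatisfiable, so it must be conjunction.
Position 2: tagging it determiner would leave rule 3 unsatisfiable, so it must be conjunction.
Position 3: tagging it verb would leave rule 2 unsatisfiable, so it must be conjunction.
That leaves exactly one tagging: conjunction conjunction conjunction conjunction verb determiner determiner.
Checking: rule 1 holds; rule 2 holds; rule 3 holds; rule 4 holds.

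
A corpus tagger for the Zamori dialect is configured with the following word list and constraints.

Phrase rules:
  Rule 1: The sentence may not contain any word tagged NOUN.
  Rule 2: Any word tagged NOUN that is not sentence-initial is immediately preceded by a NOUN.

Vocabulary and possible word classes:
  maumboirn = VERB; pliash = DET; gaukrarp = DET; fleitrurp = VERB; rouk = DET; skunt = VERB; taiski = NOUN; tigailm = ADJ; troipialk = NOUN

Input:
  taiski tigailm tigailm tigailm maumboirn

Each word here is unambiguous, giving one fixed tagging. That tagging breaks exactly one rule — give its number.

Fixed tagging: NOUN ADJ ADJ ADJ VERB.
Applying the rules: R1 violated, R2 holds.
Only rule 1 fails.

1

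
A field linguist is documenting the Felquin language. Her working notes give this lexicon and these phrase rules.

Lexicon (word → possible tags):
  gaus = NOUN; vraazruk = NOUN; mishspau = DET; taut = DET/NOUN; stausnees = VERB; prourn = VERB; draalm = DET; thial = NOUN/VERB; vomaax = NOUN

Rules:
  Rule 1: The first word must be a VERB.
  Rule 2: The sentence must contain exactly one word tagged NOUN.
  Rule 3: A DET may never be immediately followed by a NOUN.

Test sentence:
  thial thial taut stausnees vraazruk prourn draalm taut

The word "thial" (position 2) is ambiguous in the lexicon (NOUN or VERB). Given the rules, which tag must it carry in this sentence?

Candidates per position — 1:thial {NOUN,VERB}; 2:thial {NOUN,VERB}; 3:taut {DET,NOUN}; 4:stausnees {VERB}; 5:vraazruk {NOUN}; 6:prourn {VERB}; 7:draalm {DET}; 8:taut {DET,NOUN}.
If word 1 were NOUN, no tagging could satisfy rule 1; so word 1 is VERB.
If word 2 were NOUN, no tagging could satisfy rule 2; so word 2 is VERB.
If word 3 were NOUN, no tagging could satisfy rule 2; so word 3 is DET.
If word 8 were NOUN, no tagging could satisfy rule 2; so word 8 is DET.
So the tagging must be: VERB VERB DET VERB NOUN VERB DET DET.
Rule-by-rule: rule 1 ok; rule 2 ok; rule 3 ok.

VERB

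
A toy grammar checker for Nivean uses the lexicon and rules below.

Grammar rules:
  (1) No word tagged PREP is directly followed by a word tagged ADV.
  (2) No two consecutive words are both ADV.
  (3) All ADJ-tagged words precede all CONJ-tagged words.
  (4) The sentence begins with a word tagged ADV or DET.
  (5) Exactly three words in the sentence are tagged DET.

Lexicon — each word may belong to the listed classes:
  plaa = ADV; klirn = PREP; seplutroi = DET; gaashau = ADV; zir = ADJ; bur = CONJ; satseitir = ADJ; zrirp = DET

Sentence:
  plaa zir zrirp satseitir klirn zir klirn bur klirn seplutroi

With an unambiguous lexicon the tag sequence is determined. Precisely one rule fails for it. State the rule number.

Fixed tagging: ADV ADJ DET ADJ PREP ADJ PREP CONJ PREP DET.
Applying the rules: R1 pass, R2 pass, R3 pass, R4 pass, R5 fail.
Only rule 5 fails.

5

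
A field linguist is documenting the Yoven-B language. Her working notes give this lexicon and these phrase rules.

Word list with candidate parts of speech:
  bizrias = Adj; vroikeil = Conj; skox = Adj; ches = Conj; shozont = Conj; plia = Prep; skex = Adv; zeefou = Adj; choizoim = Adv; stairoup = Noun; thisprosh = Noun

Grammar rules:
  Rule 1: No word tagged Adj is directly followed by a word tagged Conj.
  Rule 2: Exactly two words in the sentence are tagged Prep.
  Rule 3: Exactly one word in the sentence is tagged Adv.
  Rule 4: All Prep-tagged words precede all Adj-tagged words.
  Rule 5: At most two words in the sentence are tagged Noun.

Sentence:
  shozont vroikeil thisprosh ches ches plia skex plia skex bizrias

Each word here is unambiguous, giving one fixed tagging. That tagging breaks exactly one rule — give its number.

Fixed tagging: Conj Conj Noun Conj Conj Prep Adv Prep Adv Adj.
Applying the rules: R1 ✓, R2 ✓, R3 ✗, R4 ✓, R5 ✓.
Only rule 3 fails.

3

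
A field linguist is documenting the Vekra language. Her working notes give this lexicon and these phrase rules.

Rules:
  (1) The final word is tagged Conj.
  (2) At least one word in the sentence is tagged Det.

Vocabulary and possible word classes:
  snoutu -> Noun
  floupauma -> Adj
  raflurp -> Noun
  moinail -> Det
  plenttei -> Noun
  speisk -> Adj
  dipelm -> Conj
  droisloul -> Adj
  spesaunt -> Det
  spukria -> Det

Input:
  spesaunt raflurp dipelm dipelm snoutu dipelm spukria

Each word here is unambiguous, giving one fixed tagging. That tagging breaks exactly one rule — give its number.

1

Fixed tagging: Det Noun Conj Conj Noun Conj Det.
Applying the rules: R1 violated, R2 holds.
Only rule 1 fails.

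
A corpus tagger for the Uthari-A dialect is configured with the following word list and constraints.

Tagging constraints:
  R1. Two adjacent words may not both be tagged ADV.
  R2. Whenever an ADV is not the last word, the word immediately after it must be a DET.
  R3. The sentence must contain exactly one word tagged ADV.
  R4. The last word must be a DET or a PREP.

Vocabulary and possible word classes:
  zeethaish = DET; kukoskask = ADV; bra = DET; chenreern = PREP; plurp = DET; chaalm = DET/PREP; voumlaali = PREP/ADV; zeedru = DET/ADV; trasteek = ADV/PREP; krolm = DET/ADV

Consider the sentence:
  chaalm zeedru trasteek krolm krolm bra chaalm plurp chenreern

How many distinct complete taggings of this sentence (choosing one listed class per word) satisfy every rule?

Candidates per position — 1:chaalm {DET,PREP}; 2:zeedru {DET,ADV}; 3:trasteek {ADV,PREP}; 4:krolm {DET,ADV}; 5:krolm {DET,ADV}; 6:bra {DET}; 7:chaalm {DET,PREP}; 8:plurp {DET}; 9:chenreern {PREP}.
There are 64 candidate sequences in total.
Checking each against the rules leaves 12 sequences.
Count = 12.

12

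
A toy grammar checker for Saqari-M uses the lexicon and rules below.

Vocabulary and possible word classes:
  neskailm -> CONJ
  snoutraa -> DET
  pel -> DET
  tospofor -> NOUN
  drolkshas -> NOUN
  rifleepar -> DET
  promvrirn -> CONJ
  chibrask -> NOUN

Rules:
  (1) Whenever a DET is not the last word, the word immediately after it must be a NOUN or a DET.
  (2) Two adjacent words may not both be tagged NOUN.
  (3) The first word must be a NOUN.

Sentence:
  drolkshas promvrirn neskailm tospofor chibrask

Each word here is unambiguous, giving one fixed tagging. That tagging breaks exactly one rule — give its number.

2

Fixed tagging: NOUN CONJ CONJ NOUN NOUN.
Applying the rules: R1 holds, R2 violated, R3 holds.
Only rule 2 fails.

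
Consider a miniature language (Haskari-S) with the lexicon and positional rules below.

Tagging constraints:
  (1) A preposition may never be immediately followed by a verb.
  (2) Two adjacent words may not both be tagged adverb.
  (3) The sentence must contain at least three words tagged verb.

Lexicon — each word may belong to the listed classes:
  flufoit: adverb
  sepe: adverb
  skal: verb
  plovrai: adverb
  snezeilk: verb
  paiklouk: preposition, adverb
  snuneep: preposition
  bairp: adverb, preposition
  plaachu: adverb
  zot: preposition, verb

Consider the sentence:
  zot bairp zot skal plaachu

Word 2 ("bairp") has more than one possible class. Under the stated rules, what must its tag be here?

Candidates per position — 1:zot {preposition,verb}; 2:bairp {adverb,preposition}; 3:zot {preposition,verb}; 4:skal {verb}; 5:plaachu {adverb}.
Word 1 cannot be preposition — rule 3 would then fail for every completion. It is verb.
Word 2 cannot be preposition — rule 1 would then fail for every completion. It is adverb.
Word 3 cannot be preposition — rule 1 would then fail for every completion. It is verb.
So the tagging must be: verb adverb verb verb adverb.
Checking: rule 1 ✓; rule 2 ✓; rule 3 ✓.

adverb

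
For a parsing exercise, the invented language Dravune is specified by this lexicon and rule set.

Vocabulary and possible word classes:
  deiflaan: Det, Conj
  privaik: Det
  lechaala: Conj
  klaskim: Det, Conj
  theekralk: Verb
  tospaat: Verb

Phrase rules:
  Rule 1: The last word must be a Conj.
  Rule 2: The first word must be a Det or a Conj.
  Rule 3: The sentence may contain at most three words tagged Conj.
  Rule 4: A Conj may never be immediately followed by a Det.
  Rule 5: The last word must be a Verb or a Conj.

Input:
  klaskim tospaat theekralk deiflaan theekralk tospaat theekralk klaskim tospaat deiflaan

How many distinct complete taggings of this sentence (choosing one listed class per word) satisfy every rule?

Candidates per position — 1:klaskim {Det,Conj}; 2:tospaat {Verb}; 3:theekralk {Verb}; 4:deiflaan {Det,Conj}; 5:theekralk {Verb}; 6:tospaat {Verb}; 7:theekralk {Verb}; 8:klaskim {Det,Conj}; 9:tospaat {Verb}; 10:deiflaan {Det,Conj}.
There are 16 candidate sequences in total.
Checking each against the rules leaves 7 sequences.
Count = 7.

7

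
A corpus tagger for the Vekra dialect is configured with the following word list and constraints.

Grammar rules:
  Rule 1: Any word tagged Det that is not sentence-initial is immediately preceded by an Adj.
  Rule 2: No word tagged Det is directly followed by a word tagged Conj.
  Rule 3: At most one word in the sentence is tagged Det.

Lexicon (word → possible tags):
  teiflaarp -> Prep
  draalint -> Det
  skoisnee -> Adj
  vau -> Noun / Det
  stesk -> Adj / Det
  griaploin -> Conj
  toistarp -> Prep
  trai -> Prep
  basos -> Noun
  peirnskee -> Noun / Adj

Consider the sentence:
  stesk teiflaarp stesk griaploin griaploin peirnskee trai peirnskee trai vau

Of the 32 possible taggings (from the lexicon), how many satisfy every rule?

Candidates per position — 1:stesk {Adj,Det}; 2:teiflaarp {Prep}; 3:stesk {Adj,Det}; 4:griaploin {Conj}; 5:griaploin {Conj}; 6:peirnskee {Noun,Adj}; 7:trai {Prep}; 8:peirnskee {Noun,Adj}; 9:trai {Prep}; 10:vau {Noun,Det}.
There are 32 candidate sequences in total.
Checking each against the rules leaves 8 sequences.
Count = 8.

8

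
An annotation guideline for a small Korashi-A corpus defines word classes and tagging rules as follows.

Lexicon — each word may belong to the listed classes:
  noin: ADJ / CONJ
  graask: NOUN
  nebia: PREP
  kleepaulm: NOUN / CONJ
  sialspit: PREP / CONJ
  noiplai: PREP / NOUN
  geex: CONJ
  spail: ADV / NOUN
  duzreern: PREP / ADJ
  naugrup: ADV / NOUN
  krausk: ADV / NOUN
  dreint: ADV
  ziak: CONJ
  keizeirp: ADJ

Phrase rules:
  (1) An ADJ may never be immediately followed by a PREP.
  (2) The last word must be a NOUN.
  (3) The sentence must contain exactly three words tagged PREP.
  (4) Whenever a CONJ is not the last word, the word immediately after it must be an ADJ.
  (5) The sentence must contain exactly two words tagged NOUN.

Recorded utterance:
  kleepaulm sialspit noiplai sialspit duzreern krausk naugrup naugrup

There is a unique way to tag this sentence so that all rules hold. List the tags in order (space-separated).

NOUN PREP PREP PREP ADJ ADV ADV NOUN

Candidates per position — 1:kleepaulm {NOUN,CONJ}; 2:sialspit {PREP,CONJ}; 3:noiplai {PREP,NOUN}; 4:sialspit {PREP,CONJ}; 5:duzreern {PREP,ADJ}; 6:krausk {ADV,NOUN}; 7:naugrup {ADV,NOUN}; 8:naugrup {ADV,NOUN}.
At position 1, choosing CONJ makes rule 4 impossible to satisfy; hence NOUN.
At position 2, choosing CONJ makes rule 4 impossible to satisfy; hence PREP.
At position 8, choosing ADV makes rule 2 impossible to satisfy; hence NOUN.
At position 3, choosing NOUN makes rule 5 impossible to satisfy; hence PREP.
At position 6, choosing NOUN makes rule 5 impossible to satisfy; hence ADV.
At position 7, choosing NOUN makes rule 5 impossible to satisfy; hence ADV.
The remaining ambiguous positions (4, 5) are resolved jointly — only one combination satisfies every rule.
The unique satisfying tagging is: NOUN PREP PREP PREP ADJ ADV ADV NOUN.
Check: rule 1 satisfied; rule 2 satisfied; rule 3 satisfied; rule 4 satisfied; rule 5 satisfied.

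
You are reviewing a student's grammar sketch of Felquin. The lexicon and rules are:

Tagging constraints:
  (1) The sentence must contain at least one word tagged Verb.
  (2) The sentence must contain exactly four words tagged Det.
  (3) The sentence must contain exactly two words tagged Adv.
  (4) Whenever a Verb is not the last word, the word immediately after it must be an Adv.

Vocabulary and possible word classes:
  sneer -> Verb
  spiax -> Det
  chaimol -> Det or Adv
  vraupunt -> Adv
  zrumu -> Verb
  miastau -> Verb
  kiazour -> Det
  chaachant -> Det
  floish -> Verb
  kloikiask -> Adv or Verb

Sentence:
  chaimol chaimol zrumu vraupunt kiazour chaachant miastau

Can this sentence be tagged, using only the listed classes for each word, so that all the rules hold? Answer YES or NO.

Candidates per position — 1:chaimol {Det,Adv}; 2:chaimol {Det,Adv}; 3:zrumu {Verb}; 4:vraupunt {Adv}; 5:kiazour {Det}; 6:chaachant {Det}; 7:miastau {Verb}.
Every candidate sequence violates at least one rule; no consistent tagging exists.

NO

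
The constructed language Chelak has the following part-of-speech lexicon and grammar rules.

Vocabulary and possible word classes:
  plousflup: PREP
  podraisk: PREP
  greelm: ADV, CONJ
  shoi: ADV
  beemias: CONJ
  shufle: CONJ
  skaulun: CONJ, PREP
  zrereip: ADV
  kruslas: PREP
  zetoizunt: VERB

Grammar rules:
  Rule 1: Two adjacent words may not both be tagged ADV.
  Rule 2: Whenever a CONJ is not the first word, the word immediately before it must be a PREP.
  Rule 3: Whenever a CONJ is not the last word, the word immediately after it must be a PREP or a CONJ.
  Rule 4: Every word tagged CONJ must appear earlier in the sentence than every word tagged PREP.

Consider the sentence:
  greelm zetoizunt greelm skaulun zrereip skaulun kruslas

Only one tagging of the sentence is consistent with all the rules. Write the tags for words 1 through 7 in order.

Candidates per position — 1:greelm {ADV,CONJ}; 2:zetoizunt {VERB}; 3:greelm {ADV,CONJ}; 4:skaulun {CONJ,PREP}; 5:zrereip {ADV}; 6:skaulun {CONJ,PREP}; 7:kruslas {PREP}.
If word 1 were CONJ, no tagging could satisfy rule 3; so word 1 is ADV.
If word 3 were CONJ, no tagging could satisfy rule 2; so word 3 is ADV.
If word 4 were CONJ, no tagging could satisfy rule 2; so word 4 is PREP.
If word 6 were CONJ, no tagging could satisfy rule 2; so word 6 is PREP.
The unique satisfying tagging is: ADV VERB ADV PREP ADV PREP PREP.
Rule-by-rule: rule 1 satisfied; rule 2 satisfied; rule 3 satisfied; rule 4 satisfied.

ADV VERB ADV PREP ADV PREP PREP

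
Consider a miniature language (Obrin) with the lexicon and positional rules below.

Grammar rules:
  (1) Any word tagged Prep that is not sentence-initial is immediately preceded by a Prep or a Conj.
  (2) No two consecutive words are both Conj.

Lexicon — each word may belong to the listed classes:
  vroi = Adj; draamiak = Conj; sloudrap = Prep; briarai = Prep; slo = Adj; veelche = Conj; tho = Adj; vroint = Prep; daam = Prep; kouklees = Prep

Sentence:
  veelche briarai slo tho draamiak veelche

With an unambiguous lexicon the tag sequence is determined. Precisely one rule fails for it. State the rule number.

Fixed tagging: Conj Prep Adj Adj Conj Conj.
Applying the rules: R1 holds, R2 violated.
Only rule 2 fails.

2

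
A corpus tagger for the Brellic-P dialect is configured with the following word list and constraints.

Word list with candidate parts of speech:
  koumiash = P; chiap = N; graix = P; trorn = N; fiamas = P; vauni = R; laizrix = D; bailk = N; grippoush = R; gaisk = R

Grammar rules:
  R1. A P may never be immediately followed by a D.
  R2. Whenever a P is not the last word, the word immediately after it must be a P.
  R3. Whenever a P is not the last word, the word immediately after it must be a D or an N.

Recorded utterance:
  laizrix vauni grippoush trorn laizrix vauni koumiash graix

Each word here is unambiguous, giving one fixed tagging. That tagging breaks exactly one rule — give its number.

Fixed tagging: D R R N D R P P.
Rule check: R1 ok, R2 ok, R3 fails.
Only rule 3 fails.

3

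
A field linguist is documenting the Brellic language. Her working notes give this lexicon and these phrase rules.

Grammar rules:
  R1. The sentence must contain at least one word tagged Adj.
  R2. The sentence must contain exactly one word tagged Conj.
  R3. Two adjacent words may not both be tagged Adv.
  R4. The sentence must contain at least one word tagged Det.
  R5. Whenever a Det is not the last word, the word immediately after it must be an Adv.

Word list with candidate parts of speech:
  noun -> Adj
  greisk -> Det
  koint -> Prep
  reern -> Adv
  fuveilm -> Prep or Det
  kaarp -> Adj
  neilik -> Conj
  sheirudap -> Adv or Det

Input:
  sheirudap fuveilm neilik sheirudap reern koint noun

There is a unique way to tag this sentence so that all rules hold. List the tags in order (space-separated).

Candidates per position — 1:sheirudap {Adv,Det}; 2:fuveilm {Prep,Det}; 3:neilik {Conj}; 4:sheirudap {Adv,Det}; 5:reern {Adv}; 6:koint {Prep}; 7:noun {Adj}.
Position 1: Det is ruled out by rule 5; that leaves Adv.
Position 2: Det is ruled out by rule 5; that leaves Prep.
Position 4: Adv is ruled out by rule 3; that leaves Det.
That leaves exactly one tagging: Adv Prep Conj Det Adv Prep Adj.
Rule-by-rule: rule 1 ok; rule 2 ok; rule 3 ok; rule 4 ok; rule 5 ok.

Adv Prep Conj Det Adv Prep Adj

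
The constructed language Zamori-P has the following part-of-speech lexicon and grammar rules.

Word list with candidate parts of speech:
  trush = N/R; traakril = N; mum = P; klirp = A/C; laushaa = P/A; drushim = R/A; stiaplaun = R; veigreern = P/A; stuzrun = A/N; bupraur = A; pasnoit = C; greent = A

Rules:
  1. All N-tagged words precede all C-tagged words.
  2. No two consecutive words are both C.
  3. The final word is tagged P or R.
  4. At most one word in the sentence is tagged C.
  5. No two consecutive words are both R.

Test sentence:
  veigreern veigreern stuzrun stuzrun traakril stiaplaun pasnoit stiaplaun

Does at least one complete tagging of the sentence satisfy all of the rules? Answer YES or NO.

YES

Candidates per position — 1:veigreern {P,A}; 2:veigreern {P,A}; 3:stuzrun {A,N}; 4:stuzrun {A,N}; 5:traakril {N}; 6:stiaplaun {R}; 7:pasnoit {C}; 8:stiaplaun {R}.
One satisfying assignment: P P N A N R C R.
Check: rule 1 ok; rule 2 ok; rule 3 ok; rule 4 ok; rule 5 ok.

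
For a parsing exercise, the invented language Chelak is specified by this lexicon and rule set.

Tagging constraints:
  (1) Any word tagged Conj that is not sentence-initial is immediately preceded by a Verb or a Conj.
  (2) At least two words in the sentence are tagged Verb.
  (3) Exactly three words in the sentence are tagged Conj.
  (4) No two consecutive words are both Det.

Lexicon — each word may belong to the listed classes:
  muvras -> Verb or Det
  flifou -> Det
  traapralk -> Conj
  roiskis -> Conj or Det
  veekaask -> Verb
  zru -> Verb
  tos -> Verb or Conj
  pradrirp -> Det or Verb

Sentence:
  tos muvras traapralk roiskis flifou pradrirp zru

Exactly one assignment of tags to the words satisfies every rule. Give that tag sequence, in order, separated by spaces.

Candidates per position — 1:tos {Verb,Conj}; 2:muvras {Verb,Det}; 3:traapralk {Conj}; 4:roiskis {Conj,Det}; 5:flifou {Det}; 6:pradrirp {Det,Verb}; 7:zru {Verb}.
Position 1: Verb is ruled out by rule 3; that leaves Conj.
Position 2: Det is ruled out by rule 1; that leaves Verb.
Position 4: Det is ruled out by rule 3; that leaves Conj.
Position 6: Det is ruled out by rule 4; that leaves Verb.
The only consistent sequence is: Conj Verb Conj Conj Det Verb Verb.
Verifying each rule — rule 1 ok; rule 2 ok; rule 3 ok; rule 4 ok.

Conj Verb Conj Conj Det Verb Verb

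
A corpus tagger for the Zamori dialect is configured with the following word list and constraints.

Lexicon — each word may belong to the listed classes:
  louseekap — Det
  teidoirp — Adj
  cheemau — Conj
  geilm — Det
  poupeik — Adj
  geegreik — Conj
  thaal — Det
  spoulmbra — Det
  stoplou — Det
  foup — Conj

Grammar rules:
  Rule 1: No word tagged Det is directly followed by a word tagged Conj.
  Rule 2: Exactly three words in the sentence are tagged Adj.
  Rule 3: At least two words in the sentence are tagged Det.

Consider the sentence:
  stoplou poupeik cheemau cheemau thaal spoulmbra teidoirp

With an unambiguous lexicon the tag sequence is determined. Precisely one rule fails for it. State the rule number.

2

Fixed tagging: Det Adj Conj Conj Det Det Adj.
Rule check: R1 ✓, R2 ✗, R3 ✓.
Only rule 2 fails.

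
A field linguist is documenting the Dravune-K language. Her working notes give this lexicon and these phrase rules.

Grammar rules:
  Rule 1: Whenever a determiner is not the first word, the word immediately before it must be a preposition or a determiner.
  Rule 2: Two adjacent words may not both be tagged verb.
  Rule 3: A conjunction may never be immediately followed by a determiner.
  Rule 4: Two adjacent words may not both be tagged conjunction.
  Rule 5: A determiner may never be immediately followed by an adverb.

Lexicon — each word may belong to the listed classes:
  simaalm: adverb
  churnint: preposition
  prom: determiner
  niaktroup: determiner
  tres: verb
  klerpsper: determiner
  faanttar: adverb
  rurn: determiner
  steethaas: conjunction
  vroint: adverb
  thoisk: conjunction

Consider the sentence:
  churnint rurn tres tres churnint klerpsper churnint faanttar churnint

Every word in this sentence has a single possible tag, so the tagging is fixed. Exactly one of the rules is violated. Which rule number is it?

2

Fixed tagging: preposition determiner verb verb preposition determiner preposition adverb preposition.
Checking each rule: R1 pass, R2 fail, R3 pass, R4 pass, R5 pass.
Only rule 2 fails.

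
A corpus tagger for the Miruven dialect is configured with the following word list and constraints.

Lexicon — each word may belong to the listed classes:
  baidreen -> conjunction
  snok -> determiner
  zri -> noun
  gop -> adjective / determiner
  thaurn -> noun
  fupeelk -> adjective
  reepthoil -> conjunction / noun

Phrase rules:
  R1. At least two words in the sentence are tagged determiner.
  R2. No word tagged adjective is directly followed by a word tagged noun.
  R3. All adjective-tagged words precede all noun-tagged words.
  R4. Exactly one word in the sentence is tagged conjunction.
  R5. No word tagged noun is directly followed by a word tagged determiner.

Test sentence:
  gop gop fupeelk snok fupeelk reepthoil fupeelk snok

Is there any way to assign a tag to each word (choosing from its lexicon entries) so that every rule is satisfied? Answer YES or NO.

Candidates per position — 1:gop {adjective,determiner}; 2:gop {adjective,determiner}; 3:fupeelk {adjective}; 4:snok {determiner}; 5:fupeelk {adjective}; 6:reepthoil {conjunction,noun}; 7:fupeelk {adjective}; 8:snok {determiner}.
One satisfying assignment: adjective adjective adjective determiner adjective conjunction adjective determiner.
Check: rule 1 holds; rule 2 holds; rule 3 holds; rule 4 holds; rule 5 holds.

YES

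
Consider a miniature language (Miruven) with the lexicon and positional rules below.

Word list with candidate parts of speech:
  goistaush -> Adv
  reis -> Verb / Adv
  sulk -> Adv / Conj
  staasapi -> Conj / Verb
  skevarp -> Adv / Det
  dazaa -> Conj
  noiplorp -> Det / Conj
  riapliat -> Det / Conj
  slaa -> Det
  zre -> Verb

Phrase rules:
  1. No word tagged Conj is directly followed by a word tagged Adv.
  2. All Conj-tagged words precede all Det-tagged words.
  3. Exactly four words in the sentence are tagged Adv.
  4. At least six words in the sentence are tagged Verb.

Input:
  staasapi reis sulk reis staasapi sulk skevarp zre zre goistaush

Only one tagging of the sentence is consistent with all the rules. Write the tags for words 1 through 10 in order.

Candidates per position — 1:staasapi {Conj,Verb}; 2:reis {Verb,Adv}; 3:sulk {Adv,Conj}; 4:reis {Verb,Adv}; 5:staasapi {Conj,Verb}; 6:sulk {Adv,Conj}; 7:skevarp {Adv,Det}; 8:zre {Verb}; 9:zre {Verb}; 10:goistaush {Adv}.
Position 1: tagging it Conj would leave rule 4 unsatisfiable, so it must be Verb.
Position 2: tagging it Adv would leave rule 4 unsatisfiable, so it must be Verb.
Position 4: tagging it Adv would leave rule 4 unsatisfiable, so it must be Verb.
Position 5: tagging it Conj would leave rule 4 unsatisfiable, so it must be Verb.
Position 6: tagging it Conj would leave rule 3 unsatisfiable, so it must be Adv.
Position 7: tagging it Det would leave rule 3 unsatisfiable, so it must be Adv.
Position 3: tagging it Conj would leave rule 3 unsatisfiable, so it must be Adv.
The unique satisfying tagging is: Verb Verb Adv Verb Verb Adv Adv Verb Verb Adv.
Rule-by-rule: rule 1 ok; rule 2 ok; rule 3 ok; rule 4 ok.

Verb Verb Adv Verb Verb Adv Adv Verb Verb Adv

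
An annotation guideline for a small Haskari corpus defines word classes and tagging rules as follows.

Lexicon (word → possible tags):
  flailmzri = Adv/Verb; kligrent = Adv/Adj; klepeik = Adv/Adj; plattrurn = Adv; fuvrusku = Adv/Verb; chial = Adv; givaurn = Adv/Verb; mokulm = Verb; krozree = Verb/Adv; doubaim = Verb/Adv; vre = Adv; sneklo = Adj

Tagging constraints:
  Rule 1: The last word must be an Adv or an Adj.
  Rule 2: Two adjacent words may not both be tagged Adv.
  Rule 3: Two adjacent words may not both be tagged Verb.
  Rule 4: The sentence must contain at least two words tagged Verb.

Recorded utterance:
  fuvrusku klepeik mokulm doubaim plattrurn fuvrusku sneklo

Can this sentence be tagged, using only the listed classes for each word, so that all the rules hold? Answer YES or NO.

Candidates per position — 1:fuvrusku {Adv,Verb}; 2:klepeik {Adv,Adj}; 3:mokulm {Verb}; 4:doubaim {Verb,Adv}; 5:plattrurn {Adv}; 6:fuvrusku {Adv,Verb}; 7:sneklo {Adj}.
Every candidate sequence violates at least one rule; no consistent tagging exists.

NO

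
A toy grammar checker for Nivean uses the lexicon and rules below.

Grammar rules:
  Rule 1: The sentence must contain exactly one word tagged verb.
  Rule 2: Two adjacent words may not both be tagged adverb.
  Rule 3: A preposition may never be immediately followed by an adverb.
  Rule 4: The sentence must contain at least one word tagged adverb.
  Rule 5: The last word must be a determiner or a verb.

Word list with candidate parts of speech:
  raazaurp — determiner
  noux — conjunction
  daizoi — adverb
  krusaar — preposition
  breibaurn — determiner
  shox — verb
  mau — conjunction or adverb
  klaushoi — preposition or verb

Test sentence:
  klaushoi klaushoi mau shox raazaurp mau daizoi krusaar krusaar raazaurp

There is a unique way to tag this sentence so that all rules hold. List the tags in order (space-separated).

preposition preposition conjunction verb determiner conjunction adverb preposition preposition determiner

Candidates per position — 1:klaushoi {preposition,verb}; 2:klaushoi {preposition,verb}; 3:mau {conjunction,adverb}; 4:shox {verb}; 5:raazaurp {determiner}; 6:mau {conjunction,adverb}; 7:daizoi {adverb}; 8:krusaar {preposition}; 9:krusaar {preposition}; 10:raazaurp {determiner}.
Word 1 cannot be verb — rule 1 would then fail for every completion. It is preposition.
Word 2 cannot be verb — rule 1 would then fail for every completion. It is preposition.
Word 3 cannot be adverb — rule 3 would then fail for every completion. It is conjunction.
Word 6 cannot be adverb — rule 2 would then fail for every completion. It is conjunction.
The unique satisfying tagging is: preposition preposition conjunction verb determiner conjunction adverb preposition preposition determiner.
Checking: rule 1 holds; rule 2 holds; rule 3 holds; rule 4 holds; rule 5 holds.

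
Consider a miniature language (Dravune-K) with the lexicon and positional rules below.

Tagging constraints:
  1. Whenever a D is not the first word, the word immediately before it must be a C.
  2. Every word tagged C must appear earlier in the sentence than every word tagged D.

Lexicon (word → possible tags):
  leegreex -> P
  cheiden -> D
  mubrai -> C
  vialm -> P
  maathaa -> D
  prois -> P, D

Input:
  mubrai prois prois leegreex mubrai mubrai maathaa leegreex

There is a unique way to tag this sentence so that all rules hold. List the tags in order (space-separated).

Candidates per position — 1:mubrai {C}; 2:prois {P,D}; 3:prois {P,D}; 4:leegreex {P}; 5:mubrai {C}; 6:mubrai {C}; 7:maathaa {D}; 8:leegreex {P}.
Position 2: D is ruled out by rule 2; that leaves P.
Position 3: D is ruled out by rule 1; that leaves P.
That leaves exactly one tagging: C P P P C C D P.
Verifying each rule — rule 1 ok; rule 2 ok.

C P P P C C D P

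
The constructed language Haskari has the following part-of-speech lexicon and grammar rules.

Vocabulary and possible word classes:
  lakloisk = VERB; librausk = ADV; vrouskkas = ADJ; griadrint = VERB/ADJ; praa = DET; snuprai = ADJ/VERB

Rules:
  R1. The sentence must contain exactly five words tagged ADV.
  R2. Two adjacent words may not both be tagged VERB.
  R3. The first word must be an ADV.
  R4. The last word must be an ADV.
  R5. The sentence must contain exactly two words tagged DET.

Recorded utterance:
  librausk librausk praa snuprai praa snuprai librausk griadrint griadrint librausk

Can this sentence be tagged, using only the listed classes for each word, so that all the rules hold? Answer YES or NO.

NO

Candidates per position — 1:librausk {ADV}; 2:librausk {ADV}; 3:praa {DET}; 4:snuprai {ADJ,VERB}; 5:praa {DET}; 6:snuprai {ADJ,VERB}; 7:librausk {ADV}; 8:griadrint {VERB,ADJ}; 9:griadrint {VERB,ADJ}; 10:librausk {ADV}.
Rule 1 cannot be satisfied by any choice of tags from the lexicon.
So there is no consistent tagging.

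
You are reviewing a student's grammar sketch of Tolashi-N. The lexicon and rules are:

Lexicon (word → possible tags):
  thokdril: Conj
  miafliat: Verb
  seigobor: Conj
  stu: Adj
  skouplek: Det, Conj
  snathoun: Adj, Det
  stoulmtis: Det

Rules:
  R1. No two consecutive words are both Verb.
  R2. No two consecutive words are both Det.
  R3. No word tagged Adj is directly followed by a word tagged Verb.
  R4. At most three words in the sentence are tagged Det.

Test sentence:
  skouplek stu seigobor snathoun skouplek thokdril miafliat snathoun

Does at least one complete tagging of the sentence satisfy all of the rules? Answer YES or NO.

Candidates per position — 1:skouplek {Det,Conj}; 2:stu {Adj}; 3:seigobor {Conj}; 4:snathoun {Adj,Det}; 5:skouplek {Det,Conj}; 6:thokdril {Conj}; 7:miafliat {Verb}; 8:snathoun {Adj,Det}.
One satisfying assignment: Conj Adj Conj Adj Det Conj Verb Det.
Checking: rule 1 ok; rule 2 ok; rule 3 ok; rule 4 ok.

YES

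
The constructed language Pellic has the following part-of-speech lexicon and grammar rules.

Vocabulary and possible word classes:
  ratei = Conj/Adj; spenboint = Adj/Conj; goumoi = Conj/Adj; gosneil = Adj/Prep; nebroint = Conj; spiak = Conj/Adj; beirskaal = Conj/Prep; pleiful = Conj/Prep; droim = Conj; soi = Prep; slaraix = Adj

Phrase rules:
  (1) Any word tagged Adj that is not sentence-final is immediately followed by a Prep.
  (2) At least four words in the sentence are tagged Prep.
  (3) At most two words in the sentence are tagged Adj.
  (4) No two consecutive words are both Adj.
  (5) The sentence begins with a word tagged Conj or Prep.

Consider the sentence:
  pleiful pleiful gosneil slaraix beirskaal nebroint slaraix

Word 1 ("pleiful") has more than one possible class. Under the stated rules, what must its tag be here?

Candidates per position — 1:pleiful {Conj,Prep}; 2:pleiful {Conj,Prep}; 3:gosneil {Adj,Prep}; 4:slaraix {Adj}; 5:beirskaal {Conj,Prep}; 6:nebroint {Conj}; 7:slaraix {Adj}.
At position 1, choosing Conj makes rule 2 impossible to satisfy; hence Prep.
At position 2, choosing Conj makes rule 2 impossible to satisfy; hence Prep.
At position 3, choosing Adj makes rule 1 impossible to satisfy; hence Prep.
At position 5, choosing Conj makes rule 1 impossible to satisfy; hence Prep.
That leaves exactly one tagging: Prep Prep Prep Adj Prep Conj Adj.
Check: rule 1 ✓; rule 2 ✓; rule 3 ✓; rule 4 ✓; rule 5 ✓.

Prep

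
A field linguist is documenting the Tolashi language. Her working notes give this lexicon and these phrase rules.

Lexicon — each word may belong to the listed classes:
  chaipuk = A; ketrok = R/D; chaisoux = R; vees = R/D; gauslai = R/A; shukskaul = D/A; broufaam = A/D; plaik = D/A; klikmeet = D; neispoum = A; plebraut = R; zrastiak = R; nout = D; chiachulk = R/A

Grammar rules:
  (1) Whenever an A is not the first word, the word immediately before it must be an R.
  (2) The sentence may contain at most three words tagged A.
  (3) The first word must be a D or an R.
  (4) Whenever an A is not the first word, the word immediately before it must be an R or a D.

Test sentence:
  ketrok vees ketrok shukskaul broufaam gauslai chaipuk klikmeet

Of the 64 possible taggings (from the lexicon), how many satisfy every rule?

Candidates per position — 1:ketrok {R,D}; 2:vees {R,D}; 3:ketrok {R,D}; 4:shukskaul {D,A}; 5:broufaam {A,D}; 6:gauslai {R,A}; 7:chaipuk {A}; 8:klikmeet {D}.
There are 64 candidate sequences in total.
Checking each against the rules leaves 12 sequences.
Count = 12.

12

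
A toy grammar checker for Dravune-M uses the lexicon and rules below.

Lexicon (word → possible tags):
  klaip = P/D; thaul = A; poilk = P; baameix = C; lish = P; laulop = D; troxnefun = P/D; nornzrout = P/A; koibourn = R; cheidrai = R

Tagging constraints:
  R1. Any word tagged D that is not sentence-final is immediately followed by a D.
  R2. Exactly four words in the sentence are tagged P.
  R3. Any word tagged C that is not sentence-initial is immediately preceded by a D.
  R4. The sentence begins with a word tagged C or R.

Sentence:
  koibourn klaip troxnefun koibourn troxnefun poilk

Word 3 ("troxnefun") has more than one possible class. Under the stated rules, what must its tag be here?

P

Candidates per position — 1:koibourn {R}; 2:klaip {P,D}; 3:troxnefun {P,D}; 4:koibourn {R}; 5:troxnefun {P,D}; 6:poilk {P}.
Position 2: tagging it D would leave rule 1 unsatisfiable, so it must be P.
Position 3: tagging it D would leave rule 1 unsatisfiable, so it must be P.
Position 5: tagging it D would leave rule 1 unsatisfiable, so it must be P.
The only consistent sequence is: R P P R P P.
Verifying each rule — rule 1 holds; rule 2 holds; rule 3 holds; rule 4 holds.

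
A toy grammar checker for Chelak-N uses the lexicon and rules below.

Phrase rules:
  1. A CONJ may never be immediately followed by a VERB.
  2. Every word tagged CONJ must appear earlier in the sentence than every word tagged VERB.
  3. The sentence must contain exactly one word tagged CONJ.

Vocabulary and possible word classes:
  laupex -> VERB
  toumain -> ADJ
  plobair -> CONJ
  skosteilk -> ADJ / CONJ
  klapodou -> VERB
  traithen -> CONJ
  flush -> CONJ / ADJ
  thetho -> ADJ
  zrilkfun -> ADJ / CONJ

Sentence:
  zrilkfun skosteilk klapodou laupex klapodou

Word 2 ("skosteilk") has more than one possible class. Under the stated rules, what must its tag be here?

ADJ

Candidates per position — 1:zrilkfun {ADJ,CONJ}; 2:skosteilk {ADJ,CONJ}; 3:klapodou {VERB}; 4:laupex {VERB}; 5:klapodou {VERB}.
Position 2: tagging it CONJ would leave rule 1 unsatisfiable, so it must be ADJ.
Position 1: tagging it ADJ would leave rule 3 unsatisfiable, so it must be CONJ.
The only consistent sequence is: CONJ ADJ VERB VERB VERB.
Check: rule 1 ok; rule 2 ok; rule 3 ok.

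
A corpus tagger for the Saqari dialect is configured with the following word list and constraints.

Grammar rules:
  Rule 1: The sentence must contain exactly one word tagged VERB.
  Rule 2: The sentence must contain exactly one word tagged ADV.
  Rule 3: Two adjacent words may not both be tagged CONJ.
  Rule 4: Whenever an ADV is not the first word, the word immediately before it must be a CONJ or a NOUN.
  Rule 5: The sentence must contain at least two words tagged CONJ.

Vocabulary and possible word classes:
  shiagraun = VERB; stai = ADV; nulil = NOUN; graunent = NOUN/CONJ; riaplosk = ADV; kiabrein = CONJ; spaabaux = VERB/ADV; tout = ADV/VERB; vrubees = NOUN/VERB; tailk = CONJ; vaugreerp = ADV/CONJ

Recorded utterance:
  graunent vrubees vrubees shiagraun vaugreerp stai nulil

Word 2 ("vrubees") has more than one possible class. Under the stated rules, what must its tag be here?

Candidates per position — 1:graunent {NOUN,CONJ}; 2:vrubees {NOUN,VERB}; 3:vrubees {NOUN,VERB}; 4:shiagraun {VERB}; 5:vaugreerp {ADV,CONJ}; 6:stai {ADV}; 7:nulil {NOUN}.
Position 1: NOUN is ruled out by rule 5; that leaves CONJ.
Position 2: VERB is ruled out by rule 1; that leaves NOUN.
Position 3: VERB is ruled out by rule 1; that leaves NOUN.
Position 5: ADV is ruled out by rule 2; that leaves CONJ.
The only consistent sequence is: CONJ NOUN NOUN VERB CONJ ADV NOUN.
Checking: rule 1 ✓; rule 2 ✓; rule 3 ✓; rule 4 ✓; rule 5 ✓.

NOUN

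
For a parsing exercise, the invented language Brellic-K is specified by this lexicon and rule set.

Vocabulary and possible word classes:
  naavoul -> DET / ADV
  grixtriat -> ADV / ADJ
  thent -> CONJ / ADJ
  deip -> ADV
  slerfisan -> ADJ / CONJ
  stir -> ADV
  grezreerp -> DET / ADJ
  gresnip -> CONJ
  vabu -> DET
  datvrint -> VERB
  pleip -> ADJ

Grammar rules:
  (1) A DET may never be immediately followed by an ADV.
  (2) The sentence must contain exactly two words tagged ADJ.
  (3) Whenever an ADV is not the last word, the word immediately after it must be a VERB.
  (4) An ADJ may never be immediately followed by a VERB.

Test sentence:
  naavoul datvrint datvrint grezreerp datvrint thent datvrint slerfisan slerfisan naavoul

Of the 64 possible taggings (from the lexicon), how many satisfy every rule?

4

Candidates per position — 1:naavoul {DET,ADV}; 2:datvrint {VERB}; 3:datvrint {VERB}; 4:grezreerp {DET,ADJ}; 5:datvrint {VERB}; 6:thent {CONJ,ADJ}; 7:datvrint {VERB}; 8:slerfisan {ADJ,CONJ}; 9:slerfisan {ADJ,CONJ}; 10:naavoul {DET,ADV}.
There are 64 candidate sequences in total.
The sequences that satisfy every rule: DET VERB VERB DET VERB CONJ VERB ADJ ADJ DET; DET VERB VERB DET VERB CONJ VERB ADJ ADJ ADV; ADV VERB VERB DET VERB CONJ VERB ADJ ADJ DET; ADV VERB VERB DET VERB CONJ VERB ADJ ADJ ADV.
Count = 4.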